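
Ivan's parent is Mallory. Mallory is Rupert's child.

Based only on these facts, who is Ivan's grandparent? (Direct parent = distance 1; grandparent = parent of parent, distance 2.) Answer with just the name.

Reconstructing the parent chain from the given facts:
  Rupert -> Mallory -> Ivan
(each arrow means 'parent of the next')
Positions in the chain (0 = top):
  position of Rupert: 0
  position of Mallory: 1
  position of Ivan: 2

Ivan is at position 2; the grandparent is 2 steps up the chain, i.e. position 0: Rupert.

Answer: Rupert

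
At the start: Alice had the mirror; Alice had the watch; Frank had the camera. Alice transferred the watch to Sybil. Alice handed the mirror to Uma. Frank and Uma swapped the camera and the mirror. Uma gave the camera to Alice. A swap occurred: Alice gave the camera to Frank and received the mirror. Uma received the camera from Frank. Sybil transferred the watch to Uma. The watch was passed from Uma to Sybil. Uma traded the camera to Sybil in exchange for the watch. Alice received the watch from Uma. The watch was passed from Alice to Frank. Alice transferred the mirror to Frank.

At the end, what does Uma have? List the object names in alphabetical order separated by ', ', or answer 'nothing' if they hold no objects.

Answer: nothing

Derivation:
Tracking all object holders:
Start: mirror:Alice, watch:Alice, camera:Frank
Event 1 (give watch: Alice -> Sybil). State: mirror:Alice, watch:Sybil, camera:Frank
Event 2 (give mirror: Alice -> Uma). State: mirror:Uma, watch:Sybil, camera:Frank
Event 3 (swap camera<->mirror: now camera:Uma, mirror:Frank). State: mirror:Frank, watch:Sybil, camera:Uma
Event 4 (give camera: Uma -> Alice). State: mirror:Frank, watch:Sybil, camera:Alice
Event 5 (swap camera<->mirror: now camera:Frank, mirror:Alice). State: mirror:Alice, watch:Sybil, camera:Frank
Event 6 (give camera: Frank -> Uma). State: mirror:Alice, watch:Sybil, camera:Uma
Event 7 (give watch: Sybil -> Uma). State: mirror:Alice, watch:Uma, camera:Uma
Event 8 (give watch: Uma -> Sybil). State: mirror:Alice, watch:Sybil, camera:Uma
Event 9 (swap camera<->watch: now camera:Sybil, watch:Uma). State: mirror:Alice, watch:Uma, camera:Sybil
Event 10 (give watch: Uma -> Alice). State: mirror:Alice, watch:Alice, camera:Sybil
Event 11 (give watch: Alice -> Frank). State: mirror:Alice, watch:Frank, camera:Sybil
Event 12 (give mirror: Alice -> Frank). State: mirror:Frank, watch:Frank, camera:Sybil

Final state: mirror:Frank, watch:Frank, camera:Sybil
Uma holds: (nothing).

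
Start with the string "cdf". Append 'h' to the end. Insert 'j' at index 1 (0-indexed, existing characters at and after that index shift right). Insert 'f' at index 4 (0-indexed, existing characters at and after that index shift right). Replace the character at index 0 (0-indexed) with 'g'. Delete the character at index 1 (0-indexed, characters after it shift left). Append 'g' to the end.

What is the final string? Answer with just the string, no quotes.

Answer: gdffhg

Derivation:
Applying each edit step by step:
Start: "cdf"
Op 1 (append 'h'): "cdf" -> "cdfh"
Op 2 (insert 'j' at idx 1): "cdfh" -> "cjdfh"
Op 3 (insert 'f' at idx 4): "cjdfh" -> "cjdffh"
Op 4 (replace idx 0: 'c' -> 'g'): "cjdffh" -> "gjdffh"
Op 5 (delete idx 1 = 'j'): "gjdffh" -> "gdffh"
Op 6 (append 'g'): "gdffh" -> "gdffhg"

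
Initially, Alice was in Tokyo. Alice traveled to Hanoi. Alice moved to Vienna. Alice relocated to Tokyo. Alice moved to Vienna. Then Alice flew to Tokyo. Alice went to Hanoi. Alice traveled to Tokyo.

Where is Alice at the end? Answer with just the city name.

Tracking Alice's location:
Start: Alice is in Tokyo.
After move 1: Tokyo -> Hanoi. Alice is in Hanoi.
After move 2: Hanoi -> Vienna. Alice is in Vienna.
After move 3: Vienna -> Tokyo. Alice is in Tokyo.
After move 4: Tokyo -> Vienna. Alice is in Vienna.
After move 5: Vienna -> Tokyo. Alice is in Tokyo.
After move 6: Tokyo -> Hanoi. Alice is in Hanoi.
After move 7: Hanoi -> Tokyo. Alice is in Tokyo.

Answer: Tokyo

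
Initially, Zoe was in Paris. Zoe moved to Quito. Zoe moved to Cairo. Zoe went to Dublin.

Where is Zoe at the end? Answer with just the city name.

Tracking Zoe's location:
Start: Zoe is in Paris.
After move 1: Paris -> Quito. Zoe is in Quito.
After move 2: Quito -> Cairo. Zoe is in Cairo.
After move 3: Cairo -> Dublin. Zoe is in Dublin.

Answer: Dublin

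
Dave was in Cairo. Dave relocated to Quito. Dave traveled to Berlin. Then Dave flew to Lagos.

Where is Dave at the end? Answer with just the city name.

Answer: Lagos

Derivation:
Tracking Dave's location:
Start: Dave is in Cairo.
After move 1: Cairo -> Quito. Dave is in Quito.
After move 2: Quito -> Berlin. Dave is in Berlin.
After move 3: Berlin -> Lagos. Dave is in Lagos.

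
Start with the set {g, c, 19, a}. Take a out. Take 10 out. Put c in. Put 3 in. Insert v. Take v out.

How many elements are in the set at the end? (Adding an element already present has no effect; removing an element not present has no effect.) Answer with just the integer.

Answer: 4

Derivation:
Tracking the set through each operation:
Start: {19, a, c, g}
Event 1 (remove a): removed. Set: {19, c, g}
Event 2 (remove 10): not present, no change. Set: {19, c, g}
Event 3 (add c): already present, no change. Set: {19, c, g}
Event 4 (add 3): added. Set: {19, 3, c, g}
Event 5 (add v): added. Set: {19, 3, c, g, v}
Event 6 (remove v): removed. Set: {19, 3, c, g}

Final set: {19, 3, c, g} (size 4)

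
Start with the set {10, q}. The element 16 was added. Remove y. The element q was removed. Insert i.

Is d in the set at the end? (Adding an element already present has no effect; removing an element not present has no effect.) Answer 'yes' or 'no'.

Answer: no

Derivation:
Tracking the set through each operation:
Start: {10, q}
Event 1 (add 16): added. Set: {10, 16, q}
Event 2 (remove y): not present, no change. Set: {10, 16, q}
Event 3 (remove q): removed. Set: {10, 16}
Event 4 (add i): added. Set: {10, 16, i}

Final set: {10, 16, i} (size 3)
d is NOT in the final set.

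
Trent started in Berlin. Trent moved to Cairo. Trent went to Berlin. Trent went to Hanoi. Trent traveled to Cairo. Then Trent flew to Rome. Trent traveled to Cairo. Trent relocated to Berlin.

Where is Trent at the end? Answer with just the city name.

Tracking Trent's location:
Start: Trent is in Berlin.
After move 1: Berlin -> Cairo. Trent is in Cairo.
After move 2: Cairo -> Berlin. Trent is in Berlin.
After move 3: Berlin -> Hanoi. Trent is in Hanoi.
After move 4: Hanoi -> Cairo. Trent is in Cairo.
After move 5: Cairo -> Rome. Trent is in Rome.
After move 6: Rome -> Cairo. Trent is in Cairo.
After move 7: Cairo -> Berlin. Trent is in Berlin.

Answer: Berlin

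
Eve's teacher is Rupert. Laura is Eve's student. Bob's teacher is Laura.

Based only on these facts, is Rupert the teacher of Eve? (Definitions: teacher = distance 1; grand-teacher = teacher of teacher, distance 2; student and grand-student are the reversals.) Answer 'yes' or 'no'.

Answer: yes

Derivation:
Reconstructing the teacher chain from the given facts:
  Rupert -> Eve -> Laura -> Bob
(each arrow means 'teacher of the next')
Positions in the chain (0 = top):
  position of Rupert: 0
  position of Eve: 1
  position of Laura: 2
  position of Bob: 3

Rupert is at position 0, Eve is at position 1; signed distance (j - i) = 1.
'teacher' requires j - i = 1. Actual distance is 1, so the relation HOLDS.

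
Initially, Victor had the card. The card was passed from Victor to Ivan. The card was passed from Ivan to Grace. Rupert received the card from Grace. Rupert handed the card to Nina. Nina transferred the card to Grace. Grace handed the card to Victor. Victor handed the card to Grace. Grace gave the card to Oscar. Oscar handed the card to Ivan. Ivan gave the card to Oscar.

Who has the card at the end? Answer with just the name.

Tracking the card through each event:
Start: Victor has the card.
After event 1: Ivan has the card.
After event 2: Grace has the card.
After event 3: Rupert has the card.
After event 4: Nina has the card.
After event 5: Grace has the card.
After event 6: Victor has the card.
After event 7: Grace has the card.
After event 8: Oscar has the card.
After event 9: Ivan has the card.
After event 10: Oscar has the card.

Answer: Oscar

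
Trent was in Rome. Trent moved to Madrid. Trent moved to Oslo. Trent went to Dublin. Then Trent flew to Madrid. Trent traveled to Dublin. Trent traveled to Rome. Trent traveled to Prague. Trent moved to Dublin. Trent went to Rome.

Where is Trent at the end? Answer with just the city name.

Answer: Rome

Derivation:
Tracking Trent's location:
Start: Trent is in Rome.
After move 1: Rome -> Madrid. Trent is in Madrid.
After move 2: Madrid -> Oslo. Trent is in Oslo.
After move 3: Oslo -> Dublin. Trent is in Dublin.
After move 4: Dublin -> Madrid. Trent is in Madrid.
After move 5: Madrid -> Dublin. Trent is in Dublin.
After move 6: Dublin -> Rome. Trent is in Rome.
After move 7: Rome -> Prague. Trent is in Prague.
After move 8: Prague -> Dublin. Trent is in Dublin.
After move 9: Dublin -> Rome. Trent is in Rome.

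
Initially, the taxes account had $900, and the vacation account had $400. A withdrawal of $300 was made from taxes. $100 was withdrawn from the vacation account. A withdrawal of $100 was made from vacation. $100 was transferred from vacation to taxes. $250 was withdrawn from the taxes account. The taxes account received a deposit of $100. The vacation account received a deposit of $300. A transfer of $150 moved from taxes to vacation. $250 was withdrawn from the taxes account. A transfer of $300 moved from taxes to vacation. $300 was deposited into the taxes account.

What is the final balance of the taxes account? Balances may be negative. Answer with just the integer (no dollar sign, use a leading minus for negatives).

Tracking account balances step by step:
Start: taxes=900, vacation=400
Event 1 (withdraw 300 from taxes): taxes: 900 - 300 = 600. Balances: taxes=600, vacation=400
Event 2 (withdraw 100 from vacation): vacation: 400 - 100 = 300. Balances: taxes=600, vacation=300
Event 3 (withdraw 100 from vacation): vacation: 300 - 100 = 200. Balances: taxes=600, vacation=200
Event 4 (transfer 100 vacation -> taxes): vacation: 200 - 100 = 100, taxes: 600 + 100 = 700. Balances: taxes=700, vacation=100
Event 5 (withdraw 250 from taxes): taxes: 700 - 250 = 450. Balances: taxes=450, vacation=100
Event 6 (deposit 100 to taxes): taxes: 450 + 100 = 550. Balances: taxes=550, vacation=100
Event 7 (deposit 300 to vacation): vacation: 100 + 300 = 400. Balances: taxes=550, vacation=400
Event 8 (transfer 150 taxes -> vacation): taxes: 550 - 150 = 400, vacation: 400 + 150 = 550. Balances: taxes=400, vacation=550
Event 9 (withdraw 250 from taxes): taxes: 400 - 250 = 150. Balances: taxes=150, vacation=550
Event 10 (transfer 300 taxes -> vacation): taxes: 150 - 300 = -150, vacation: 550 + 300 = 850. Balances: taxes=-150, vacation=850
Event 11 (deposit 300 to taxes): taxes: -150 + 300 = 150. Balances: taxes=150, vacation=850

Final balance of taxes: 150

Answer: 150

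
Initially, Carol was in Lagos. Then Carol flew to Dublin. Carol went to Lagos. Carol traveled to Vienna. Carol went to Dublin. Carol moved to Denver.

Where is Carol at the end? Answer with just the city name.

Answer: Denver

Derivation:
Tracking Carol's location:
Start: Carol is in Lagos.
After move 1: Lagos -> Dublin. Carol is in Dublin.
After move 2: Dublin -> Lagos. Carol is in Lagos.
After move 3: Lagos -> Vienna. Carol is in Vienna.
After move 4: Vienna -> Dublin. Carol is in Dublin.
After move 5: Dublin -> Denver. Carol is in Denver.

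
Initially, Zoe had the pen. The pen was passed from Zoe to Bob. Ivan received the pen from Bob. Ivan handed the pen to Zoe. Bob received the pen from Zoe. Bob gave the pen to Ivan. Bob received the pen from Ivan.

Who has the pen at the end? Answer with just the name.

Tracking the pen through each event:
Start: Zoe has the pen.
After event 1: Bob has the pen.
After event 2: Ivan has the pen.
After event 3: Zoe has the pen.
After event 4: Bob has the pen.
After event 5: Ivan has the pen.
After event 6: Bob has the pen.

Answer: Bob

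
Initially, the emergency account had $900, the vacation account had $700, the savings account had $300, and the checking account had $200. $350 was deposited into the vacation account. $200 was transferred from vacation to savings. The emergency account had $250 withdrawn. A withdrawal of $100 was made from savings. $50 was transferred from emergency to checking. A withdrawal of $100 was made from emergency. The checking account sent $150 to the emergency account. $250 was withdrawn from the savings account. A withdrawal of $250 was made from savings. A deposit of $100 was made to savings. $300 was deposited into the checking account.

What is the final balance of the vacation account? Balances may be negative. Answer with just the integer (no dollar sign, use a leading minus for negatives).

Answer: 850

Derivation:
Tracking account balances step by step:
Start: emergency=900, vacation=700, savings=300, checking=200
Event 1 (deposit 350 to vacation): vacation: 700 + 350 = 1050. Balances: emergency=900, vacation=1050, savings=300, checking=200
Event 2 (transfer 200 vacation -> savings): vacation: 1050 - 200 = 850, savings: 300 + 200 = 500. Balances: emergency=900, vacation=850, savings=500, checking=200
Event 3 (withdraw 250 from emergency): emergency: 900 - 250 = 650. Balances: emergency=650, vacation=850, savings=500, checking=200
Event 4 (withdraw 100 from savings): savings: 500 - 100 = 400. Balances: emergency=650, vacation=850, savings=400, checking=200
Event 5 (transfer 50 emergency -> checking): emergency: 650 - 50 = 600, checking: 200 + 50 = 250. Balances: emergency=600, vacation=850, savings=400, checking=250
Event 6 (withdraw 100 from emergency): emergency: 600 - 100 = 500. Balances: emergency=500, vacation=850, savings=400, checking=250
Event 7 (transfer 150 checking -> emergency): checking: 250 - 150 = 100, emergency: 500 + 150 = 650. Balances: emergency=650, vacation=850, savings=400, checking=100
Event 8 (withdraw 250 from savings): savings: 400 - 250 = 150. Balances: emergency=650, vacation=850, savings=150, checking=100
Event 9 (withdraw 250 from savings): savings: 150 - 250 = -100. Balances: emergency=650, vacation=850, savings=-100, checking=100
Event 10 (deposit 100 to savings): savings: -100 + 100 = 0. Balances: emergency=650, vacation=850, savings=0, checking=100
Event 11 (deposit 300 to checking): checking: 100 + 300 = 400. Balances: emergency=650, vacation=850, savings=0, checking=400

Final balance of vacation: 850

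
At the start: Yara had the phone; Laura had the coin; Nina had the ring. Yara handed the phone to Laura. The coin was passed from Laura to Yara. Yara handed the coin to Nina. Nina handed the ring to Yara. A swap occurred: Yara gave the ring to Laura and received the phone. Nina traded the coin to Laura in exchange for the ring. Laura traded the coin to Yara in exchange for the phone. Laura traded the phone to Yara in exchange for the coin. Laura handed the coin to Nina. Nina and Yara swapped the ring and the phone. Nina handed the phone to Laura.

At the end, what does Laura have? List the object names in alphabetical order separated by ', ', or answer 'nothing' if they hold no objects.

Answer: phone

Derivation:
Tracking all object holders:
Start: phone:Yara, coin:Laura, ring:Nina
Event 1 (give phone: Yara -> Laura). State: phone:Laura, coin:Laura, ring:Nina
Event 2 (give coin: Laura -> Yara). State: phone:Laura, coin:Yara, ring:Nina
Event 3 (give coin: Yara -> Nina). State: phone:Laura, coin:Nina, ring:Nina
Event 4 (give ring: Nina -> Yara). State: phone:Laura, coin:Nina, ring:Yara
Event 5 (swap ring<->phone: now ring:Laura, phone:Yara). State: phone:Yara, coin:Nina, ring:Laura
Event 6 (swap coin<->ring: now coin:Laura, ring:Nina). State: phone:Yara, coin:Laura, ring:Nina
Event 7 (swap coin<->phone: now coin:Yara, phone:Laura). State: phone:Laura, coin:Yara, ring:Nina
Event 8 (swap phone<->coin: now phone:Yara, coin:Laura). State: phone:Yara, coin:Laura, ring:Nina
Event 9 (give coin: Laura -> Nina). State: phone:Yara, coin:Nina, ring:Nina
Event 10 (swap ring<->phone: now ring:Yara, phone:Nina). State: phone:Nina, coin:Nina, ring:Yara
Event 11 (give phone: Nina -> Laura). State: phone:Laura, coin:Nina, ring:Yara

Final state: phone:Laura, coin:Nina, ring:Yara
Laura holds: phone.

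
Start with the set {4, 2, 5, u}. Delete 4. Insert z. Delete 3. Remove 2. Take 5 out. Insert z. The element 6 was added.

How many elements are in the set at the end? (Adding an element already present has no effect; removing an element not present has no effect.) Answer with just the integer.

Answer: 3

Derivation:
Tracking the set through each operation:
Start: {2, 4, 5, u}
Event 1 (remove 4): removed. Set: {2, 5, u}
Event 2 (add z): added. Set: {2, 5, u, z}
Event 3 (remove 3): not present, no change. Set: {2, 5, u, z}
Event 4 (remove 2): removed. Set: {5, u, z}
Event 5 (remove 5): removed. Set: {u, z}
Event 6 (add z): already present, no change. Set: {u, z}
Event 7 (add 6): added. Set: {6, u, z}

Final set: {6, u, z} (size 3)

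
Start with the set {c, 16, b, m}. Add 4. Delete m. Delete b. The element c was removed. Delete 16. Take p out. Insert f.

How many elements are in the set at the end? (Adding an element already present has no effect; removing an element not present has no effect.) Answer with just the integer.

Tracking the set through each operation:
Start: {16, b, c, m}
Event 1 (add 4): added. Set: {16, 4, b, c, m}
Event 2 (remove m): removed. Set: {16, 4, b, c}
Event 3 (remove b): removed. Set: {16, 4, c}
Event 4 (remove c): removed. Set: {16, 4}
Event 5 (remove 16): removed. Set: {4}
Event 6 (remove p): not present, no change. Set: {4}
Event 7 (add f): added. Set: {4, f}

Final set: {4, f} (size 2)

Answer: 2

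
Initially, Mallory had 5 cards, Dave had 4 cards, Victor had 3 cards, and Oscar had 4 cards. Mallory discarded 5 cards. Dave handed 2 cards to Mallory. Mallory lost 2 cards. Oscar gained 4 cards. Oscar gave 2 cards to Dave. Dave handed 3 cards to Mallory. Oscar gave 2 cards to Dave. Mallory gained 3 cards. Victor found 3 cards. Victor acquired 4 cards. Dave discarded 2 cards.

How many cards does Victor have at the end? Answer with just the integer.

Answer: 10

Derivation:
Tracking counts step by step:
Start: Mallory=5, Dave=4, Victor=3, Oscar=4
Event 1 (Mallory -5): Mallory: 5 -> 0. State: Mallory=0, Dave=4, Victor=3, Oscar=4
Event 2 (Dave -> Mallory, 2): Dave: 4 -> 2, Mallory: 0 -> 2. State: Mallory=2, Dave=2, Victor=3, Oscar=4
Event 3 (Mallory -2): Mallory: 2 -> 0. State: Mallory=0, Dave=2, Victor=3, Oscar=4
Event 4 (Oscar +4): Oscar: 4 -> 8. State: Mallory=0, Dave=2, Victor=3, Oscar=8
Event 5 (Oscar -> Dave, 2): Oscar: 8 -> 6, Dave: 2 -> 4. State: Mallory=0, Dave=4, Victor=3, Oscar=6
Event 6 (Dave -> Mallory, 3): Dave: 4 -> 1, Mallory: 0 -> 3. State: Mallory=3, Dave=1, Victor=3, Oscar=6
Event 7 (Oscar -> Dave, 2): Oscar: 6 -> 4, Dave: 1 -> 3. State: Mallory=3, Dave=3, Victor=3, Oscar=4
Event 8 (Mallory +3): Mallory: 3 -> 6. State: Mallory=6, Dave=3, Victor=3, Oscar=4
Event 9 (Victor +3): Victor: 3 -> 6. State: Mallory=6, Dave=3, Victor=6, Oscar=4
Event 10 (Victor +4): Victor: 6 -> 10. State: Mallory=6, Dave=3, Victor=10, Oscar=4
Event 11 (Dave -2): Dave: 3 -> 1. State: Mallory=6, Dave=1, Victor=10, Oscar=4

Victor's final count: 10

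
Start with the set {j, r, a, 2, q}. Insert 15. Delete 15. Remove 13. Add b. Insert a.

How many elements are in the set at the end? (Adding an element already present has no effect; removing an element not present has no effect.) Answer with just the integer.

Answer: 6

Derivation:
Tracking the set through each operation:
Start: {2, a, j, q, r}
Event 1 (add 15): added. Set: {15, 2, a, j, q, r}
Event 2 (remove 15): removed. Set: {2, a, j, q, r}
Event 3 (remove 13): not present, no change. Set: {2, a, j, q, r}
Event 4 (add b): added. Set: {2, a, b, j, q, r}
Event 5 (add a): already present, no change. Set: {2, a, b, j, q, r}

Final set: {2, a, b, j, q, r} (size 6)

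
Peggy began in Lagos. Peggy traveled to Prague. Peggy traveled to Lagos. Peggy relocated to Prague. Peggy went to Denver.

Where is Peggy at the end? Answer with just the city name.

Answer: Denver

Derivation:
Tracking Peggy's location:
Start: Peggy is in Lagos.
After move 1: Lagos -> Prague. Peggy is in Prague.
After move 2: Prague -> Lagos. Peggy is in Lagos.
After move 3: Lagos -> Prague. Peggy is in Prague.
After move 4: Prague -> Denver. Peggy is in Denver.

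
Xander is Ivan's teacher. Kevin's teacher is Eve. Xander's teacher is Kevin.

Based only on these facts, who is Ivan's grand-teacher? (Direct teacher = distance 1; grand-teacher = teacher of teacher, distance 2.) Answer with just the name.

Answer: Kevin

Derivation:
Reconstructing the teacher chain from the given facts:
  Eve -> Kevin -> Xander -> Ivan
(each arrow means 'teacher of the next')
Positions in the chain (0 = top):
  position of Eve: 0
  position of Kevin: 1
  position of Xander: 2
  position of Ivan: 3

Ivan is at position 3; the grand-teacher is 2 steps up the chain, i.e. position 1: Kevin.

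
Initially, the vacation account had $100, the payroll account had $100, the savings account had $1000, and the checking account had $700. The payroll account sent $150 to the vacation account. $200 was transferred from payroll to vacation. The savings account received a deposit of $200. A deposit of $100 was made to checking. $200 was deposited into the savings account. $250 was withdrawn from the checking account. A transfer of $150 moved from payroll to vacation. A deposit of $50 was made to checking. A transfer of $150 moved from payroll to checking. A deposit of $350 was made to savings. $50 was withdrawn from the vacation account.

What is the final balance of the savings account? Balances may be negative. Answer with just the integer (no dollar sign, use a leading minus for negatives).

Tracking account balances step by step:
Start: vacation=100, payroll=100, savings=1000, checking=700
Event 1 (transfer 150 payroll -> vacation): payroll: 100 - 150 = -50, vacation: 100 + 150 = 250. Balances: vacation=250, payroll=-50, savings=1000, checking=700
Event 2 (transfer 200 payroll -> vacation): payroll: -50 - 200 = -250, vacation: 250 + 200 = 450. Balances: vacation=450, payroll=-250, savings=1000, checking=700
Event 3 (deposit 200 to savings): savings: 1000 + 200 = 1200. Balances: vacation=450, payroll=-250, savings=1200, checking=700
Event 4 (deposit 100 to checking): checking: 700 + 100 = 800. Balances: vacation=450, payroll=-250, savings=1200, checking=800
Event 5 (deposit 200 to savings): savings: 1200 + 200 = 1400. Balances: vacation=450, payroll=-250, savings=1400, checking=800
Event 6 (withdraw 250 from checking): checking: 800 - 250 = 550. Balances: vacation=450, payroll=-250, savings=1400, checking=550
Event 7 (transfer 150 payroll -> vacation): payroll: -250 - 150 = -400, vacation: 450 + 150 = 600. Balances: vacation=600, payroll=-400, savings=1400, checking=550
Event 8 (deposit 50 to checking): checking: 550 + 50 = 600. Balances: vacation=600, payroll=-400, savings=1400, checking=600
Event 9 (transfer 150 payroll -> checking): payroll: -400 - 150 = -550, checking: 600 + 150 = 750. Balances: vacation=600, payroll=-550, savings=1400, checking=750
Event 10 (deposit 350 to savings): savings: 1400 + 350 = 1750. Balances: vacation=600, payroll=-550, savings=1750, checking=750
Event 11 (withdraw 50 from vacation): vacation: 600 - 50 = 550. Balances: vacation=550, payroll=-550, savings=1750, checking=750

Final balance of savings: 1750

Answer: 1750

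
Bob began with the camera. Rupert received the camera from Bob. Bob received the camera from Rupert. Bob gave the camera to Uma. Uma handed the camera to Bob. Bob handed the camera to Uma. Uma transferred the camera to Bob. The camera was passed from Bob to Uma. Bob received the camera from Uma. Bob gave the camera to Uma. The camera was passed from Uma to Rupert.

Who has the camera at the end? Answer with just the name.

Answer: Rupert

Derivation:
Tracking the camera through each event:
Start: Bob has the camera.
After event 1: Rupert has the camera.
After event 2: Bob has the camera.
After event 3: Uma has the camera.
After event 4: Bob has the camera.
After event 5: Uma has the camera.
After event 6: Bob has the camera.
After event 7: Uma has the camera.
After event 8: Bob has the camera.
After event 9: Uma has the camera.
After event 10: Rupert has the camera.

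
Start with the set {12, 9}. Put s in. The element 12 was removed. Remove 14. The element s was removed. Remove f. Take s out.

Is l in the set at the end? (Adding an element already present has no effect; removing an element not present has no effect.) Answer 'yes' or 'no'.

Answer: no

Derivation:
Tracking the set through each operation:
Start: {12, 9}
Event 1 (add s): added. Set: {12, 9, s}
Event 2 (remove 12): removed. Set: {9, s}
Event 3 (remove 14): not present, no change. Set: {9, s}
Event 4 (remove s): removed. Set: {9}
Event 5 (remove f): not present, no change. Set: {9}
Event 6 (remove s): not present, no change. Set: {9}

Final set: {9} (size 1)
l is NOT in the final set.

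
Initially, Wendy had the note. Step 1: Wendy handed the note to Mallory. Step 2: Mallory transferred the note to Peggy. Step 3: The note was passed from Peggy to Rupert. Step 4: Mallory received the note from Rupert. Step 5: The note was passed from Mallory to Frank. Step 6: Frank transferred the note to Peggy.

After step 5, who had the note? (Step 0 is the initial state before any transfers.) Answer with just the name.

Tracking the note holder through step 5:
After step 0 (start): Wendy
After step 1: Mallory
After step 2: Peggy
After step 3: Rupert
After step 4: Mallory
After step 5: Frank

At step 5, the holder is Frank.

Answer: Frank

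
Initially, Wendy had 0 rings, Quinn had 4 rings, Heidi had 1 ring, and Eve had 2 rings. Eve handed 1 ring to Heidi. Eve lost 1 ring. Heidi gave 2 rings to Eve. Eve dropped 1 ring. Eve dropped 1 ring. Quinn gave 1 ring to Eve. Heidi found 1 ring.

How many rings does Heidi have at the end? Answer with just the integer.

Tracking counts step by step:
Start: Wendy=0, Quinn=4, Heidi=1, Eve=2
Event 1 (Eve -> Heidi, 1): Eve: 2 -> 1, Heidi: 1 -> 2. State: Wendy=0, Quinn=4, Heidi=2, Eve=1
Event 2 (Eve -1): Eve: 1 -> 0. State: Wendy=0, Quinn=4, Heidi=2, Eve=0
Event 3 (Heidi -> Eve, 2): Heidi: 2 -> 0, Eve: 0 -> 2. State: Wendy=0, Quinn=4, Heidi=0, Eve=2
Event 4 (Eve -1): Eve: 2 -> 1. State: Wendy=0, Quinn=4, Heidi=0, Eve=1
Event 5 (Eve -1): Eve: 1 -> 0. State: Wendy=0, Quinn=4, Heidi=0, Eve=0
Event 6 (Quinn -> Eve, 1): Quinn: 4 -> 3, Eve: 0 -> 1. State: Wendy=0, Quinn=3, Heidi=0, Eve=1
Event 7 (Heidi +1): Heidi: 0 -> 1. State: Wendy=0, Quinn=3, Heidi=1, Eve=1

Heidi's final count: 1

Answer: 1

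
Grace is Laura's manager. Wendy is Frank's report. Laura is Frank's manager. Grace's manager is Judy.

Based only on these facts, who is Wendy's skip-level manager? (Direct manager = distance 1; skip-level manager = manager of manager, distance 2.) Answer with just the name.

Answer: Laura

Derivation:
Reconstructing the manager chain from the given facts:
  Judy -> Grace -> Laura -> Frank -> Wendy
(each arrow means 'manager of the next')
Positions in the chain (0 = top):
  position of Judy: 0
  position of Grace: 1
  position of Laura: 2
  position of Frank: 3
  position of Wendy: 4

Wendy is at position 4; the skip-level manager is 2 steps up the chain, i.e. position 2: Laura.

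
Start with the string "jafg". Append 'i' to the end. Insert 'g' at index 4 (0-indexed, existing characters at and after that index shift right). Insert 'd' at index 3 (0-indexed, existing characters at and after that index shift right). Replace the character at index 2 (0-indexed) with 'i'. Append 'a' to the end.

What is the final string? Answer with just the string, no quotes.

Applying each edit step by step:
Start: "jafg"
Op 1 (append 'i'): "jafg" -> "jafgi"
Op 2 (insert 'g' at idx 4): "jafgi" -> "jafggi"
Op 3 (insert 'd' at idx 3): "jafggi" -> "jafdggi"
Op 4 (replace idx 2: 'f' -> 'i'): "jafdggi" -> "jaidggi"
Op 5 (append 'a'): "jaidggi" -> "jaidggia"

Answer: jaidggia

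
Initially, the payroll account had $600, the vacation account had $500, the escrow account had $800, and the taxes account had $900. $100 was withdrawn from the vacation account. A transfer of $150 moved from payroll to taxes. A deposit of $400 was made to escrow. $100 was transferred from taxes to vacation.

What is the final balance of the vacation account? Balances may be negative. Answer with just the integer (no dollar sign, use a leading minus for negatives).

Answer: 500

Derivation:
Tracking account balances step by step:
Start: payroll=600, vacation=500, escrow=800, taxes=900
Event 1 (withdraw 100 from vacation): vacation: 500 - 100 = 400. Balances: payroll=600, vacation=400, escrow=800, taxes=900
Event 2 (transfer 150 payroll -> taxes): payroll: 600 - 150 = 450, taxes: 900 + 150 = 1050. Balances: payroll=450, vacation=400, escrow=800, taxes=1050
Event 3 (deposit 400 to escrow): escrow: 800 + 400 = 1200. Balances: payroll=450, vacation=400, escrow=1200, taxes=1050
Event 4 (transfer 100 taxes -> vacation): taxes: 1050 - 100 = 950, vacation: 400 + 100 = 500. Balances: payroll=450, vacation=500, escrow=1200, taxes=950

Final balance of vacation: 500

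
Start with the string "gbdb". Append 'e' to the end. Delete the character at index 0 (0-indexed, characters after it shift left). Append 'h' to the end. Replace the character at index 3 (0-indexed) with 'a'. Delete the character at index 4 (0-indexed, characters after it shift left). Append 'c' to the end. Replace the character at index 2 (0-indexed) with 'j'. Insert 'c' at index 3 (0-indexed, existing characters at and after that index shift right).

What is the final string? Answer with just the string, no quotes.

Answer: bdjcac

Derivation:
Applying each edit step by step:
Start: "gbdb"
Op 1 (append 'e'): "gbdb" -> "gbdbe"
Op 2 (delete idx 0 = 'g'): "gbdbe" -> "bdbe"
Op 3 (append 'h'): "bdbe" -> "bdbeh"
Op 4 (replace idx 3: 'e' -> 'a'): "bdbeh" -> "bdbah"
Op 5 (delete idx 4 = 'h'): "bdbah" -> "bdba"
Op 6 (append 'c'): "bdba" -> "bdbac"
Op 7 (replace idx 2: 'b' -> 'j'): "bdbac" -> "bdjac"
Op 8 (insert 'c' at idx 3): "bdjac" -> "bdjcac"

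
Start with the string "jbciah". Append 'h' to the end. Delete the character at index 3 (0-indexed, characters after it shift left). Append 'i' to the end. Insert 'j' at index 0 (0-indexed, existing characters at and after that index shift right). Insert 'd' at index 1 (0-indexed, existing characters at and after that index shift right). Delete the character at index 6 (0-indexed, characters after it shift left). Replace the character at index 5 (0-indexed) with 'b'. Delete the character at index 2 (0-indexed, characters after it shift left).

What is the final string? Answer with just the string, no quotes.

Applying each edit step by step:
Start: "jbciah"
Op 1 (append 'h'): "jbciah" -> "jbciahh"
Op 2 (delete idx 3 = 'i'): "jbciahh" -> "jbcahh"
Op 3 (append 'i'): "jbcahh" -> "jbcahhi"
Op 4 (insert 'j' at idx 0): "jbcahhi" -> "jjbcahhi"
Op 5 (insert 'd' at idx 1): "jjbcahhi" -> "jdjbcahhi"
Op 6 (delete idx 6 = 'h'): "jdjbcahhi" -> "jdjbcahi"
Op 7 (replace idx 5: 'a' -> 'b'): "jdjbcahi" -> "jdjbcbhi"
Op 8 (delete idx 2 = 'j'): "jdjbcbhi" -> "jdbcbhi"

Answer: jdbcbhi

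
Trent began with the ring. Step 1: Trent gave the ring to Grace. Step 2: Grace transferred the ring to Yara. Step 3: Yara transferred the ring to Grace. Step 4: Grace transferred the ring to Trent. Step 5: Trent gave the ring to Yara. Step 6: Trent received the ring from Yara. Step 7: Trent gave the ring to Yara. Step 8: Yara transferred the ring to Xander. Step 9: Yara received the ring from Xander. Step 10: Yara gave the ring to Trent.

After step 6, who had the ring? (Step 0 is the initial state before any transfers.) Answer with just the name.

Tracking the ring holder through step 6:
After step 0 (start): Trent
After step 1: Grace
After step 2: Yara
After step 3: Grace
After step 4: Trent
After step 5: Yara
After step 6: Trent

At step 6, the holder is Trent.

Answer: Trent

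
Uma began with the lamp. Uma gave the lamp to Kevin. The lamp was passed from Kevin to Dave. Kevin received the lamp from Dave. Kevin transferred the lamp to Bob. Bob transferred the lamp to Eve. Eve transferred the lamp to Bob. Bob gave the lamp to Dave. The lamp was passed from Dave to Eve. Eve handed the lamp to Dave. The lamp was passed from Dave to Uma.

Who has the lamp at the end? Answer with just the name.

Tracking the lamp through each event:
Start: Uma has the lamp.
After event 1: Kevin has the lamp.
After event 2: Dave has the lamp.
After event 3: Kevin has the lamp.
After event 4: Bob has the lamp.
After event 5: Eve has the lamp.
After event 6: Bob has the lamp.
After event 7: Dave has the lamp.
After event 8: Eve has the lamp.
After event 9: Dave has the lamp.
After event 10: Uma has the lamp.

Answer: Uma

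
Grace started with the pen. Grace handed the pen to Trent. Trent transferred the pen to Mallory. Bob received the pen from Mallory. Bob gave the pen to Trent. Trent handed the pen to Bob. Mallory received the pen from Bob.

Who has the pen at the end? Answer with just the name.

Tracking the pen through each event:
Start: Grace has the pen.
After event 1: Trent has the pen.
After event 2: Mallory has the pen.
After event 3: Bob has the pen.
After event 4: Trent has the pen.
After event 5: Bob has the pen.
After event 6: Mallory has the pen.

Answer: Mallory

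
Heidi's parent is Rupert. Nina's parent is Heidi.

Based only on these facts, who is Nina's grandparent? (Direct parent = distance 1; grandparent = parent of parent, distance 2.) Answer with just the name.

Reconstructing the parent chain from the given facts:
  Rupert -> Heidi -> Nina
(each arrow means 'parent of the next')
Positions in the chain (0 = top):
  position of Rupert: 0
  position of Heidi: 1
  position of Nina: 2

Nina is at position 2; the grandparent is 2 steps up the chain, i.e. position 0: Rupert.

Answer: Rupert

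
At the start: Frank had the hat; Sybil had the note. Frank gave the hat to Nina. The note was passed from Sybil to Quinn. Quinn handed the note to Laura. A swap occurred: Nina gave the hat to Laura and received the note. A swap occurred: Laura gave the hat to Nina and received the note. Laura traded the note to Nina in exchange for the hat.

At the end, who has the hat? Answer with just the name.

Tracking all object holders:
Start: hat:Frank, note:Sybil
Event 1 (give hat: Frank -> Nina). State: hat:Nina, note:Sybil
Event 2 (give note: Sybil -> Quinn). State: hat:Nina, note:Quinn
Event 3 (give note: Quinn -> Laura). State: hat:Nina, note:Laura
Event 4 (swap hat<->note: now hat:Laura, note:Nina). State: hat:Laura, note:Nina
Event 5 (swap hat<->note: now hat:Nina, note:Laura). State: hat:Nina, note:Laura
Event 6 (swap note<->hat: now note:Nina, hat:Laura). State: hat:Laura, note:Nina

Final state: hat:Laura, note:Nina
The hat is held by Laura.

Answer: Laura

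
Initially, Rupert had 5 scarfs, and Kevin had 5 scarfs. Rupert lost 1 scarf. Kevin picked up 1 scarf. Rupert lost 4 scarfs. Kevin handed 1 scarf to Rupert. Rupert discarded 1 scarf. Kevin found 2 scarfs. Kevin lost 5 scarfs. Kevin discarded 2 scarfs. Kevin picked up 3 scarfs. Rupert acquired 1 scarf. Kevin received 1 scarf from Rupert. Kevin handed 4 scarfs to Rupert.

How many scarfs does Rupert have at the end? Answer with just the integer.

Answer: 4

Derivation:
Tracking counts step by step:
Start: Rupert=5, Kevin=5
Event 1 (Rupert -1): Rupert: 5 -> 4. State: Rupert=4, Kevin=5
Event 2 (Kevin +1): Kevin: 5 -> 6. State: Rupert=4, Kevin=6
Event 3 (Rupert -4): Rupert: 4 -> 0. State: Rupert=0, Kevin=6
Event 4 (Kevin -> Rupert, 1): Kevin: 6 -> 5, Rupert: 0 -> 1. State: Rupert=1, Kevin=5
Event 5 (Rupert -1): Rupert: 1 -> 0. State: Rupert=0, Kevin=5
Event 6 (Kevin +2): Kevin: 5 -> 7. State: Rupert=0, Kevin=7
Event 7 (Kevin -5): Kevin: 7 -> 2. State: Rupert=0, Kevin=2
Event 8 (Kevin -2): Kevin: 2 -> 0. State: Rupert=0, Kevin=0
Event 9 (Kevin +3): Kevin: 0 -> 3. State: Rupert=0, Kevin=3
Event 10 (Rupert +1): Rupert: 0 -> 1. State: Rupert=1, Kevin=3
Event 11 (Rupert -> Kevin, 1): Rupert: 1 -> 0, Kevin: 3 -> 4. State: Rupert=0, Kevin=4
Event 12 (Kevin -> Rupert, 4): Kevin: 4 -> 0, Rupert: 0 -> 4. State: Rupert=4, Kevin=0

Rupert's final count: 4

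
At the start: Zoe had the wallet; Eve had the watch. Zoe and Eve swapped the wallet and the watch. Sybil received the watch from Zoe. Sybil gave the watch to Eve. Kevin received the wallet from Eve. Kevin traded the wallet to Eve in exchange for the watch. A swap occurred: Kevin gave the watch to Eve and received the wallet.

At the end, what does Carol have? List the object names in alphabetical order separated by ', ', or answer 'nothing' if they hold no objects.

Tracking all object holders:
Start: wallet:Zoe, watch:Eve
Event 1 (swap wallet<->watch: now wallet:Eve, watch:Zoe). State: wallet:Eve, watch:Zoe
Event 2 (give watch: Zoe -> Sybil). State: wallet:Eve, watch:Sybil
Event 3 (give watch: Sybil -> Eve). State: wallet:Eve, watch:Eve
Event 4 (give wallet: Eve -> Kevin). State: wallet:Kevin, watch:Eve
Event 5 (swap wallet<->watch: now wallet:Eve, watch:Kevin). State: wallet:Eve, watch:Kevin
Event 6 (swap watch<->wallet: now watch:Eve, wallet:Kevin). State: wallet:Kevin, watch:Eve

Final state: wallet:Kevin, watch:Eve
Carol holds: (nothing).

Answer: nothing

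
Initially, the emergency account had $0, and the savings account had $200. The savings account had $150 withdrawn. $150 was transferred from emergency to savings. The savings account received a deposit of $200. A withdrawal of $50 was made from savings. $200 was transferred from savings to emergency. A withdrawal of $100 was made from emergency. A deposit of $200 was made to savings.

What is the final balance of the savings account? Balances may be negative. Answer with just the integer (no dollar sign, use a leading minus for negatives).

Answer: 350

Derivation:
Tracking account balances step by step:
Start: emergency=0, savings=200
Event 1 (withdraw 150 from savings): savings: 200 - 150 = 50. Balances: emergency=0, savings=50
Event 2 (transfer 150 emergency -> savings): emergency: 0 - 150 = -150, savings: 50 + 150 = 200. Balances: emergency=-150, savings=200
Event 3 (deposit 200 to savings): savings: 200 + 200 = 400. Balances: emergency=-150, savings=400
Event 4 (withdraw 50 from savings): savings: 400 - 50 = 350. Balances: emergency=-150, savings=350
Event 5 (transfer 200 savings -> emergency): savings: 350 - 200 = 150, emergency: -150 + 200 = 50. Balances: emergency=50, savings=150
Event 6 (withdraw 100 from emergency): emergency: 50 - 100 = -50. Balances: emergency=-50, savings=150
Event 7 (deposit 200 to savings): savings: 150 + 200 = 350. Balances: emergency=-50, savings=350

Final balance of savings: 350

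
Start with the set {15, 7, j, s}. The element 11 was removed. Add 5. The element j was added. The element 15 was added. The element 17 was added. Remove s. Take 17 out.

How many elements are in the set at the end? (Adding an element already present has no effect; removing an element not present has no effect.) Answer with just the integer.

Answer: 4

Derivation:
Tracking the set through each operation:
Start: {15, 7, j, s}
Event 1 (remove 11): not present, no change. Set: {15, 7, j, s}
Event 2 (add 5): added. Set: {15, 5, 7, j, s}
Event 3 (add j): already present, no change. Set: {15, 5, 7, j, s}
Event 4 (add 15): already present, no change. Set: {15, 5, 7, j, s}
Event 5 (add 17): added. Set: {15, 17, 5, 7, j, s}
Event 6 (remove s): removed. Set: {15, 17, 5, 7, j}
Event 7 (remove 17): removed. Set: {15, 5, 7, j}

Final set: {15, 5, 7, j} (size 4)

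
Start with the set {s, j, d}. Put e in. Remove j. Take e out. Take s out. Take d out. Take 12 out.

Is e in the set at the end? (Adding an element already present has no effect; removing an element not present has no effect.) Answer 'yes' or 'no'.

Tracking the set through each operation:
Start: {d, j, s}
Event 1 (add e): added. Set: {d, e, j, s}
Event 2 (remove j): removed. Set: {d, e, s}
Event 3 (remove e): removed. Set: {d, s}
Event 4 (remove s): removed. Set: {d}
Event 5 (remove d): removed. Set: {}
Event 6 (remove 12): not present, no change. Set: {}

Final set: {} (size 0)
e is NOT in the final set.

Answer: no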